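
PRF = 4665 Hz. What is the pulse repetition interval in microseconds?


PRI = 1/4665 = 0.0002143623 s = 214.4 us

214.4 us


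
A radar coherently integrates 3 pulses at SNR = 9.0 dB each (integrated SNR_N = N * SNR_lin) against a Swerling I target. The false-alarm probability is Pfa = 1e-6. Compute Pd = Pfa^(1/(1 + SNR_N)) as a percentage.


SNR_lin = 10^(9.0/10) = 7.94328
SNR_N = 3 * 7.94328 = 23.82984
1/(1 + SNR_N) = 1/24.82984 = 0.0402741
Pd = (1e-6)^0.0402741 = 0.57326
Pd = 57.3%

57.3%


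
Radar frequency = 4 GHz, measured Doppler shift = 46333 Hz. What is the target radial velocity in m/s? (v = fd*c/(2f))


v = 46333 * 3e8 / (2 * 4000000000.0) = 1737.5 m/s

1737.5 m/s


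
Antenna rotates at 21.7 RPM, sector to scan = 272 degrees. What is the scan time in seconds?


t = 272 / (21.7 * 360) * 60 = 2.09 s

2.09 s


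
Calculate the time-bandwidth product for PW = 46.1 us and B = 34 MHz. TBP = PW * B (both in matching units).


TBP = 46.1 * 34 = 1567.4

1567.4


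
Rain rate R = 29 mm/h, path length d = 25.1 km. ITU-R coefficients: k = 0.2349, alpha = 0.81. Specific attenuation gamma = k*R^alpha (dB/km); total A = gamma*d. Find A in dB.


gamma = 0.2349 * 29^0.81 = 3.592737 dB/km
A = 3.592737 * 25.1 = 90.18 dB

90.18 dB


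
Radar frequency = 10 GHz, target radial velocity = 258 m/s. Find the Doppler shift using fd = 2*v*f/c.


fd = 2 * 258 * 10000000000.0 / 3e8 = 17200.0 Hz

17200.0 Hz


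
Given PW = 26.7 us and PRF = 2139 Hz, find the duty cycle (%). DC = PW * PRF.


DC = 26.7e-6 * 2139 * 100 = 5.71%

5.71%


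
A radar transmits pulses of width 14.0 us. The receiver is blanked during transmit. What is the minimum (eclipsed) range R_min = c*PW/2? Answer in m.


R_min = 3e8 * 14.0e-6 / 2 = 2100.0 m

2100.0 m


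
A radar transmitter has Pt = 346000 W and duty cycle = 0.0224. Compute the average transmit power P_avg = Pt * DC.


P_avg = 346000 * 0.0224 = 7750.4 W

7750.4 W


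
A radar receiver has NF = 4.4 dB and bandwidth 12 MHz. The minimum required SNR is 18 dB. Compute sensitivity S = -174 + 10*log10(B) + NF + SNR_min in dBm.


10*log10(12000000.0) = 70.79
S = -174 + 70.79 + 4.4 + 18 = -80.8 dBm

-80.8 dBm


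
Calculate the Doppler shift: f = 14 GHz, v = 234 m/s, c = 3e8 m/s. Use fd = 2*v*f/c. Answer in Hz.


fd = 2 * 234 * 14000000000.0 / 3e8 = 21840.0 Hz

21840.0 Hz


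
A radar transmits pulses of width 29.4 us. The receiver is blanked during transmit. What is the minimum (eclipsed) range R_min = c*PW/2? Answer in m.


R_min = 3e8 * 29.4e-6 / 2 = 4410.0 m

4410.0 m


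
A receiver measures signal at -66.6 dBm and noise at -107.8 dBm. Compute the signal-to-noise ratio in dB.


SNR = -66.6 - (-107.8) = 41.2 dB

41.2 dB


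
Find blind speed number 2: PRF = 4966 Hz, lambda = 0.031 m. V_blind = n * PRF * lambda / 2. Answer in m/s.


V_blind = 2 * 4966 * 0.031 / 2 = 153.9 m/s

153.9 m/s


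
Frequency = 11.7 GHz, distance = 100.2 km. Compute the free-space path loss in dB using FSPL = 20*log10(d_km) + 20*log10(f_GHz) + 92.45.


20*log10(100.2) = 40.02
20*log10(11.7) = 21.36
FSPL = 153.8 dB

153.8 dB


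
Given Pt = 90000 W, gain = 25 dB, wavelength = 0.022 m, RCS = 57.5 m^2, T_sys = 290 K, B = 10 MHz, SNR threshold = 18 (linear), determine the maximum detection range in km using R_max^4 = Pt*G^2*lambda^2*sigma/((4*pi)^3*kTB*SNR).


G_lin = 10^(25/10) = 316.227766
R^4 = 90000 * 316.227766^2 * 0.022^2 * 57.5 / ((4*pi)^3 * 1.38e-23 * 290 * 10000000.0 * 18)
R^4 = 1.75217e17 m^4
R_max = (1.75217e17)^(1/4) = 20459.5 m = 20.5 km

20.5 km


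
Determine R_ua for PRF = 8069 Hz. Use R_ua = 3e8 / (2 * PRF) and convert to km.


R_ua = 3e8 / (2 * 8069) = 18589.7 m = 18.6 km

18.6 km


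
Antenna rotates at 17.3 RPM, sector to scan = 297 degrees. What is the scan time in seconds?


t = 297 / (17.3 * 360) * 60 = 2.86 s

2.86 s


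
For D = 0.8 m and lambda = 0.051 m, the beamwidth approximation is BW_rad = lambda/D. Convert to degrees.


BW_rad = 0.051 / 0.8 = 0.06375
BW_deg = 3.65 degrees

3.65 degrees


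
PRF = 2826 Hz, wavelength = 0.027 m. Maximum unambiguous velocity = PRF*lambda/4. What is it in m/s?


V_ua = 2826 * 0.027 / 4 = 19.1 m/s

19.1 m/s


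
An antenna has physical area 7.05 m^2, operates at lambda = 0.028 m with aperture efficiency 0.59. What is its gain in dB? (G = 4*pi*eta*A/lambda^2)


G_linear = 4*pi*0.59*7.05/0.028^2 = 66670.69
G_dB = 10*log10(66670.69) = 48.2 dB

48.2 dB


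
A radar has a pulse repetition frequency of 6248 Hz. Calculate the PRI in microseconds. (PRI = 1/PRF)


PRI = 1/6248 = 0.0001600512 s = 160.1 us

160.1 us


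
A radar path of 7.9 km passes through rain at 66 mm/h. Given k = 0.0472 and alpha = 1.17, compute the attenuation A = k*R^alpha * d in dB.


gamma = 0.0472 * 66^1.17 = 6.350507 dB/km
A = 6.350507 * 7.9 = 50.17 dB

50.17 dB


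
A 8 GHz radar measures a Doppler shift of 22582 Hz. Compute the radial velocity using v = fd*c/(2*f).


v = 22582 * 3e8 / (2 * 8000000000.0) = 423.4 m/s

423.4 m/s


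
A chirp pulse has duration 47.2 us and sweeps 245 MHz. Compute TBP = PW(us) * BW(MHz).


TBP = 47.2 * 245 = 11564.0

11564.0


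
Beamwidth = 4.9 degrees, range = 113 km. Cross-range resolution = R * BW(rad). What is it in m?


BW_rad = 0.085521133
CR = 113000 * 0.085521133 = 9663.9 m

9663.9 m


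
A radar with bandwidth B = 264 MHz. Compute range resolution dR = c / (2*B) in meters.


dR = 3e8 / (2 * 264000000.0) = 0.57 m

0.57 m


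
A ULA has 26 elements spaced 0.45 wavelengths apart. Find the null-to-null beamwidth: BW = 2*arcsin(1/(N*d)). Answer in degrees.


1/(N*d) = 1/(26*0.45) = 0.08547
BW = 2*arcsin(0.08547) = 9.8 degrees

9.8 degrees


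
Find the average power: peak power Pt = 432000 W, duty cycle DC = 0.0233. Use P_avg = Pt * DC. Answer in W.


P_avg = 432000 * 0.0233 = 10065.6 W

10065.6 W


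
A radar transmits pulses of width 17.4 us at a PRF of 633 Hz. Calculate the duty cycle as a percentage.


DC = 17.4e-6 * 633 * 100 = 1.1%

1.1%


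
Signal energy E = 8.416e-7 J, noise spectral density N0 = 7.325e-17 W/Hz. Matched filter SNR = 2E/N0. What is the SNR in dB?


SNR_lin = 2 * 8.416e-7 / 7.325e-17 = 2.298e10
SNR_dB = 10*log10(2.298e10) = 103.6 dB

103.6 dB


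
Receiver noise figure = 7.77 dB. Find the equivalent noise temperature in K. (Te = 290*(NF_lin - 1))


NF_lin = 10^(7.77/10) = 5.984116
Te = 290 * (5.984116 - 1) = 1445.4 K

1445.4 K


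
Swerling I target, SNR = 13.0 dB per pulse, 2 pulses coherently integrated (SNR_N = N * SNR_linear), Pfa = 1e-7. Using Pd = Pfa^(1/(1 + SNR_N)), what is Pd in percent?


SNR_lin = 10^(13.0/10) = 19.95262
SNR_N = 2 * 19.95262 = 39.90524
1/(1 + SNR_N) = 1/40.90524 = 0.0244467
Pd = (1e-7)^0.0244467 = 0.67433
Pd = 67.4%

67.4%


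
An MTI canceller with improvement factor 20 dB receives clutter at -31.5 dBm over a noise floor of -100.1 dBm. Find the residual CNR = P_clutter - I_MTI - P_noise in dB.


CNR = -31.5 - 20 - (-100.1) = 48.6 dB

48.6 dB


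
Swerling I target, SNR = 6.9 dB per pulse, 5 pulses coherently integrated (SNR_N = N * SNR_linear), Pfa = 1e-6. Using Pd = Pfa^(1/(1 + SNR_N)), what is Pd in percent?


SNR_lin = 10^(6.9/10) = 4.89779
SNR_N = 5 * 4.89779 = 24.48895
1/(1 + SNR_N) = 1/25.48895 = 0.0392327
Pd = (1e-6)^0.0392327 = 0.58157
Pd = 58.2%

58.2%


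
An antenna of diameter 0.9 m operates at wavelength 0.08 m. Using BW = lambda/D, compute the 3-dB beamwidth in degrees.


BW_rad = 0.08 / 0.9 = 0.088889
BW_deg = 5.09 degrees

5.09 degrees


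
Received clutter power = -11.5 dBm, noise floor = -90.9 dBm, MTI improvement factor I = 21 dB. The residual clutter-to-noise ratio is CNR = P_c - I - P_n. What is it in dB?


CNR = -11.5 - 21 - (-90.9) = 58.4 dB

58.4 dB


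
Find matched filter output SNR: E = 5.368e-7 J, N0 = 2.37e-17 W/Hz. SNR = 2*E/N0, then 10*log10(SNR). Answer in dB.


SNR_lin = 2 * 5.368e-7 / 2.37e-17 = 4.53e10
SNR_dB = 10*log10(4.53e10) = 106.6 dB

106.6 dB


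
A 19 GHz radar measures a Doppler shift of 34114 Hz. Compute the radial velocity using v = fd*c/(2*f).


v = 34114 * 3e8 / (2 * 19000000000.0) = 269.3 m/s

269.3 m/s


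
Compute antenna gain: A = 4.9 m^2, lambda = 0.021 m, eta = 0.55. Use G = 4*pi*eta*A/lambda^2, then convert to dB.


G_linear = 4*pi*0.55*4.9/0.021^2 = 76794.49
G_dB = 10*log10(76794.49) = 48.9 dB

48.9 dB


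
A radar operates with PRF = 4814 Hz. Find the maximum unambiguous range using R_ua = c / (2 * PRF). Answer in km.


R_ua = 3e8 / (2 * 4814) = 31159.1 m = 31.2 km

31.2 km


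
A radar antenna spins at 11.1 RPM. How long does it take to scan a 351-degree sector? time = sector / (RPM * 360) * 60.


t = 351 / (11.1 * 360) * 60 = 5.27 s

5.27 s


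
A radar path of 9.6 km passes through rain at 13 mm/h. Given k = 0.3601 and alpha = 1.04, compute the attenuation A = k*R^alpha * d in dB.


gamma = 0.3601 * 13^1.04 = 5.187095 dB/km
A = 5.187095 * 9.6 = 49.8 dB

49.8 dB


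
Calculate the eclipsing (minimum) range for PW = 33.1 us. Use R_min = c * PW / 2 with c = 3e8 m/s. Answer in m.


R_min = 3e8 * 33.1e-6 / 2 = 4965.0 m

4965.0 m


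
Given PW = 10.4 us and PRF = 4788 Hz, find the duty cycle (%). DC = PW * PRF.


DC = 10.4e-6 * 4788 * 100 = 4.98%

4.98%


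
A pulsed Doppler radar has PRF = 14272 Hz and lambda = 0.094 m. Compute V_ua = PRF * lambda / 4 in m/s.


V_ua = 14272 * 0.094 / 4 = 335.4 m/s

335.4 m/s


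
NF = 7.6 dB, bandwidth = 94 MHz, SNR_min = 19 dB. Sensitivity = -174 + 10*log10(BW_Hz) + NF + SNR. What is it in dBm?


10*log10(94000000.0) = 79.73
S = -174 + 79.73 + 7.6 + 19 = -67.7 dBm

-67.7 dBm


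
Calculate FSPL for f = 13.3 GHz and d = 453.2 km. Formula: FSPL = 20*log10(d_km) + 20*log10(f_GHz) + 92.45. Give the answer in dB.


20*log10(453.2) = 53.13
20*log10(13.3) = 22.48
FSPL = 168.1 dB

168.1 dB


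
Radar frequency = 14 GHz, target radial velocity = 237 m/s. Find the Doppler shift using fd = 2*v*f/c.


fd = 2 * 237 * 14000000000.0 / 3e8 = 22120.0 Hz

22120.0 Hz


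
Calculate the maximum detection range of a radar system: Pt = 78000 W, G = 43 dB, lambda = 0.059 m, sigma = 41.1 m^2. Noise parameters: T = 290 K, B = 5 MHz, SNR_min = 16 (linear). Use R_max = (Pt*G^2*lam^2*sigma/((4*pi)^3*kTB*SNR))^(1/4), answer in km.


G_lin = 10^(43/10) = 19952.62315
R^4 = 78000 * 19952.62315^2 * 0.059^2 * 41.1 / ((4*pi)^3 * 1.38e-23 * 290 * 5000000.0 * 16)
R^4 = 6.99268e21 m^4
R_max = (6.99268e21)^(1/4) = 289175.1 m = 289.2 km

289.2 km


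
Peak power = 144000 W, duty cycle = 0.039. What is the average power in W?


P_avg = 144000 * 0.039 = 5616.0 W

5616.0 W


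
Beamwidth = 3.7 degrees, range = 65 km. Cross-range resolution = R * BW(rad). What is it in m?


BW_rad = 0.064577182
CR = 65000 * 0.064577182 = 4197.5 m

4197.5 m


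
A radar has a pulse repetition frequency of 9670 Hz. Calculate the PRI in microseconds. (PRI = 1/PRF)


PRI = 1/9670 = 0.0001034126 s = 103.4 us

103.4 us


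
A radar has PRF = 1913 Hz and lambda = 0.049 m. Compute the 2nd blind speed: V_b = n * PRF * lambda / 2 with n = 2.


V_blind = 2 * 1913 * 0.049 / 2 = 93.7 m/s

93.7 m/s


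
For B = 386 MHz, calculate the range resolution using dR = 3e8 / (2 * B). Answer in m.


dR = 3e8 / (2 * 386000000.0) = 0.39 m

0.39 m


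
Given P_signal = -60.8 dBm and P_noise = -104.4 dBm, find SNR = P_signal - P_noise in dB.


SNR = -60.8 - (-104.4) = 43.6 dB

43.6 dB


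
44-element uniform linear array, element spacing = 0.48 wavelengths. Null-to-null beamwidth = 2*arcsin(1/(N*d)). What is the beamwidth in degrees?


1/(N*d) = 1/(44*0.48) = 0.047348
BW = 2*arcsin(0.047348) = 5.4 degrees

5.4 degrees


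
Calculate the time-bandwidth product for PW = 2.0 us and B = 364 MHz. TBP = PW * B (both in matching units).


TBP = 2.0 * 364 = 728.0

728.0


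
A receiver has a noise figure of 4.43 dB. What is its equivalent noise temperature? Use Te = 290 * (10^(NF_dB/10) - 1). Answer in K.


NF_lin = 10^(4.43/10) = 2.77332
Te = 290 * (2.77332 - 1) = 514.3 K

514.3 K


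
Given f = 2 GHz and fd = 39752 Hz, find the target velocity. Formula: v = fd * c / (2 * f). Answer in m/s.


v = 39752 * 3e8 / (2 * 2000000000.0) = 2981.4 m/s

2981.4 m/s


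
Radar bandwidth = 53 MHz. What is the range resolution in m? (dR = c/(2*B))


dR = 3e8 / (2 * 53000000.0) = 2.83 m

2.83 m


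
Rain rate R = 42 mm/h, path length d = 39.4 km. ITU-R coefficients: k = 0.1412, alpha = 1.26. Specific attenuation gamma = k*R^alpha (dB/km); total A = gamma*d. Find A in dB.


gamma = 0.1412 * 42^1.26 = 15.672158 dB/km
A = 15.672158 * 39.4 = 617.48 dB

617.48 dB


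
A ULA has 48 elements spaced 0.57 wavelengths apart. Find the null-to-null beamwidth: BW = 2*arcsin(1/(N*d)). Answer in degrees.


1/(N*d) = 1/(48*0.57) = 0.03655
BW = 2*arcsin(0.03655) = 4.2 degrees

4.2 degrees


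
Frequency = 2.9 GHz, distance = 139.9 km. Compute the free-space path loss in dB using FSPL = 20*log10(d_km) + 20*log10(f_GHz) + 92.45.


20*log10(139.9) = 42.92
20*log10(2.9) = 9.25
FSPL = 144.6 dB

144.6 dB


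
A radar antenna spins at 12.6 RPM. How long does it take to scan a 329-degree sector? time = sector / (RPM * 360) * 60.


t = 329 / (12.6 * 360) * 60 = 4.35 s

4.35 s


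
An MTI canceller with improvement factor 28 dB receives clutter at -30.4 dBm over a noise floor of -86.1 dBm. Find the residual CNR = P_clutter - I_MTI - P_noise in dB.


CNR = -30.4 - 28 - (-86.1) = 27.7 dB

27.7 dB


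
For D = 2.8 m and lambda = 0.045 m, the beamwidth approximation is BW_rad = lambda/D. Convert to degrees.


BW_rad = 0.045 / 2.8 = 0.016071
BW_deg = 0.92 degrees

0.92 degrees


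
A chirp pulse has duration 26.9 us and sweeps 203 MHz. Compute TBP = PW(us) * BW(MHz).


TBP = 26.9 * 203 = 5460.7

5460.7


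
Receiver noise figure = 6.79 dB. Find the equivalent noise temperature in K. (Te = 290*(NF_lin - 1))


NF_lin = 10^(6.79/10) = 4.775293
Te = 290 * (4.775293 - 1) = 1094.8 K

1094.8 K


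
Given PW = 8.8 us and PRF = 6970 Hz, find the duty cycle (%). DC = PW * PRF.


DC = 8.8e-6 * 6970 * 100 = 6.13%

6.13%


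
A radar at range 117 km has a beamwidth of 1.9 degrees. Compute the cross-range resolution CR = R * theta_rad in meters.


BW_rad = 0.033161256
CR = 117000 * 0.033161256 = 3879.9 m

3879.9 m


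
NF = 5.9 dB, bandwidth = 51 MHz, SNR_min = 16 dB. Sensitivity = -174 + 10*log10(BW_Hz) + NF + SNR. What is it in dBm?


10*log10(51000000.0) = 77.08
S = -174 + 77.08 + 5.9 + 16 = -75.0 dBm

-75.0 dBm


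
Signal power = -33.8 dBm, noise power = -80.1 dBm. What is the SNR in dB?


SNR = -33.8 - (-80.1) = 46.3 dB

46.3 dB


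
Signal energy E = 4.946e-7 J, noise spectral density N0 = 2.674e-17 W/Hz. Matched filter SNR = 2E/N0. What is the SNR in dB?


SNR_lin = 2 * 4.946e-7 / 2.674e-17 = 3.699e10
SNR_dB = 10*log10(3.699e10) = 105.7 dB

105.7 dB


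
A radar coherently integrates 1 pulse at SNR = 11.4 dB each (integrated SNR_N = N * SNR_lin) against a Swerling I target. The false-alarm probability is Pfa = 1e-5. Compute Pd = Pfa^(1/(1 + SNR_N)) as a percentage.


SNR_lin = 10^(11.4/10) = 13.80384
SNR_N = 1 * 13.80384 = 13.80384
1/(1 + SNR_N) = 1/14.80384 = 0.06755
Pd = (1e-5)^0.06755 = 0.45946
Pd = 45.9%

45.9%


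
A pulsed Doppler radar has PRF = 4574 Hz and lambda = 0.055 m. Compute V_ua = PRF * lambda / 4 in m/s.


V_ua = 4574 * 0.055 / 4 = 62.9 m/s

62.9 m/s


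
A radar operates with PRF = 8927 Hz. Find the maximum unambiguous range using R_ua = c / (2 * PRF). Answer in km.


R_ua = 3e8 / (2 * 8927) = 16803.0 m = 16.8 km

16.8 km


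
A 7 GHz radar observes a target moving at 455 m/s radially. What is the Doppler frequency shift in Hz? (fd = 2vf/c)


fd = 2 * 455 * 7000000000.0 / 3e8 = 21233.3 Hz

21233.3 Hz


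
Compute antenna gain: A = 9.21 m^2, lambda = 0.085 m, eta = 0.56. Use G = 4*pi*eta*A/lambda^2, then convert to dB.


G_linear = 4*pi*0.56*9.21/0.085^2 = 8970.56
G_dB = 10*log10(8970.56) = 39.5 dB

39.5 dB


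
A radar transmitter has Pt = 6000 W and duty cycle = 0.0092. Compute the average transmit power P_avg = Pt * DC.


P_avg = 6000 * 0.0092 = 55.2 W

55.2 W


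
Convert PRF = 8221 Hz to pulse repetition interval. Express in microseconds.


PRI = 1/8221 = 0.0001216397 s = 121.6 us

121.6 us


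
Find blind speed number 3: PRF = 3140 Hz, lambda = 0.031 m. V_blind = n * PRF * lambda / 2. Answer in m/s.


V_blind = 3 * 3140 * 0.031 / 2 = 146.0 m/s

146.0 m/s


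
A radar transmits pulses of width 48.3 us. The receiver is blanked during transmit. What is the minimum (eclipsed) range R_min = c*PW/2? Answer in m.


R_min = 3e8 * 48.3e-6 / 2 = 7245.0 m

7245.0 m


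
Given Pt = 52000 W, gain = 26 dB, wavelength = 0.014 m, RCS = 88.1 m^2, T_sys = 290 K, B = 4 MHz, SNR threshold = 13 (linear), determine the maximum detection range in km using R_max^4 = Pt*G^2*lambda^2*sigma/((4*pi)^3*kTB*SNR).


G_lin = 10^(26/10) = 398.107171
R^4 = 52000 * 398.107171^2 * 0.014^2 * 88.1 / ((4*pi)^3 * 1.38e-23 * 290 * 4000000.0 * 13)
R^4 = 3.44608e17 m^4
R_max = (3.44608e17)^(1/4) = 24228.8 m = 24.2 km

24.2 km


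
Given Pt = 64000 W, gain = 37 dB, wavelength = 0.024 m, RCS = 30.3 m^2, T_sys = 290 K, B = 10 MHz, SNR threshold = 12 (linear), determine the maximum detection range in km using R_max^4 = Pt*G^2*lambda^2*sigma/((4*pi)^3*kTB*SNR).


G_lin = 10^(37/10) = 5011.872336
R^4 = 64000 * 5011.872336^2 * 0.024^2 * 30.3 / ((4*pi)^3 * 1.38e-23 * 290 * 10000000.0 * 12)
R^4 = 2.94413e19 m^4
R_max = (2.94413e19)^(1/4) = 73661.3 m = 73.7 km

73.7 km


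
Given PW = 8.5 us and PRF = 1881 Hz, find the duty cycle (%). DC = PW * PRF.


DC = 8.5e-6 * 1881 * 100 = 1.6%

1.6%


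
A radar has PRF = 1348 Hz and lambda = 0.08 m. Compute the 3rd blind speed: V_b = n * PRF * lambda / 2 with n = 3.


V_blind = 3 * 1348 * 0.08 / 2 = 161.8 m/s

161.8 m/s


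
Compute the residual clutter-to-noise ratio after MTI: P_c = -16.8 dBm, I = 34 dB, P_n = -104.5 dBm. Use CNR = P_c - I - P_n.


CNR = -16.8 - 34 - (-104.5) = 53.7 dB

53.7 dB


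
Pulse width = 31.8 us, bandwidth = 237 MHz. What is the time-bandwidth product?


TBP = 31.8 * 237 = 7536.6

7536.6


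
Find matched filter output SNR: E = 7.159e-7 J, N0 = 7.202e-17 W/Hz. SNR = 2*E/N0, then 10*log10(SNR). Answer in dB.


SNR_lin = 2 * 7.159e-7 / 7.202e-17 = 1.988e10
SNR_dB = 10*log10(1.988e10) = 103.0 dB

103.0 dB


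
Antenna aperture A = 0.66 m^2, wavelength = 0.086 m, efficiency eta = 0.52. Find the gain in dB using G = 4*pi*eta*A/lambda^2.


G_linear = 4*pi*0.52*0.66/0.086^2 = 583.12
G_dB = 10*log10(583.12) = 27.7 dB

27.7 dB


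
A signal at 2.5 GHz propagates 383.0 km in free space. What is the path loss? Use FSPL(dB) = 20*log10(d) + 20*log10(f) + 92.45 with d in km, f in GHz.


20*log10(383.0) = 51.66
20*log10(2.5) = 7.96
FSPL = 152.1 dB

152.1 dB


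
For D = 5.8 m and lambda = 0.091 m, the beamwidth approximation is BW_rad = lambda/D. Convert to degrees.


BW_rad = 0.091 / 5.8 = 0.01569
BW_deg = 0.9 degrees

0.9 degrees


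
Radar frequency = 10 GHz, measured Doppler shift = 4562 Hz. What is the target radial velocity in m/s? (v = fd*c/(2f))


v = 4562 * 3e8 / (2 * 10000000000.0) = 68.4 m/s

68.4 m/s


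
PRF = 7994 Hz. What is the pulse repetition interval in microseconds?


PRI = 1/7994 = 0.0001250938 s = 125.1 us

125.1 us


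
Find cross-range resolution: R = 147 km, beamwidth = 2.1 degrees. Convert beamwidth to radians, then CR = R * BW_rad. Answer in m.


BW_rad = 0.036651914
CR = 147000 * 0.036651914 = 5387.8 m

5387.8 m


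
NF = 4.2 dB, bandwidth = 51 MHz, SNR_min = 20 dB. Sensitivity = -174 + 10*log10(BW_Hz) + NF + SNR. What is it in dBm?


10*log10(51000000.0) = 77.08
S = -174 + 77.08 + 4.2 + 20 = -72.7 dBm

-72.7 dBm


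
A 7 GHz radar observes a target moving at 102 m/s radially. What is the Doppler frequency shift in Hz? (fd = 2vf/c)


fd = 2 * 102 * 7000000000.0 / 3e8 = 4760.0 Hz

4760.0 Hz


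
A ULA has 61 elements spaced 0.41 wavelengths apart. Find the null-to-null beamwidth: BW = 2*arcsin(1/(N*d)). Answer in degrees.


1/(N*d) = 1/(61*0.41) = 0.039984
BW = 2*arcsin(0.039984) = 4.6 degrees

4.6 degrees


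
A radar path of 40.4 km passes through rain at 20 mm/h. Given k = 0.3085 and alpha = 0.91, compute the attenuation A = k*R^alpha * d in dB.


gamma = 0.3085 * 20^0.91 = 4.711861 dB/km
A = 4.711861 * 40.4 = 190.36 dB

190.36 dB


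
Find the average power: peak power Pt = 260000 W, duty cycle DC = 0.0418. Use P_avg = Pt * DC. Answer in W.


P_avg = 260000 * 0.0418 = 10868.0 W

10868.0 W


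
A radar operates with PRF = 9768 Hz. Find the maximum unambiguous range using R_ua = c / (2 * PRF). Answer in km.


R_ua = 3e8 / (2 * 9768) = 15356.3 m = 15.4 km

15.4 km


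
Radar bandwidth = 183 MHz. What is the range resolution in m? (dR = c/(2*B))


dR = 3e8 / (2 * 183000000.0) = 0.82 m

0.82 m


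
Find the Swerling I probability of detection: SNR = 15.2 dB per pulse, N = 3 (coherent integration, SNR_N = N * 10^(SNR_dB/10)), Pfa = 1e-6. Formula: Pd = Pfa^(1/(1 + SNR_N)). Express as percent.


SNR_lin = 10^(15.2/10) = 33.11311
SNR_N = 3 * 33.11311 = 99.33933
1/(1 + SNR_N) = 1/100.33933 = 0.0099662
Pd = (1e-6)^0.0099662 = 0.87137
Pd = 87.1%

87.1%


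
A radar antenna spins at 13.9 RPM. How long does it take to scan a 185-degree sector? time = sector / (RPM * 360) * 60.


t = 185 / (13.9 * 360) * 60 = 2.22 s

2.22 s


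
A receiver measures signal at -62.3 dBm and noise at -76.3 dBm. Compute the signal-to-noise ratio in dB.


SNR = -62.3 - (-76.3) = 14.0 dB

14.0 dB


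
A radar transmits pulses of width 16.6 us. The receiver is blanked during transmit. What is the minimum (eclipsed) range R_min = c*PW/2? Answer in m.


R_min = 3e8 * 16.6e-6 / 2 = 2490.0 m

2490.0 m


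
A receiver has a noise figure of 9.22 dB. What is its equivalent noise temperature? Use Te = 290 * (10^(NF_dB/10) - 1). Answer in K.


NF_lin = 10^(9.22/10) = 8.35603
Te = 290 * (8.35603 - 1) = 2133.2 K

2133.2 K


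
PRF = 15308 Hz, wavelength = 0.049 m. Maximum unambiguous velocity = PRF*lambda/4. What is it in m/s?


V_ua = 15308 * 0.049 / 4 = 187.5 m/s

187.5 m/s


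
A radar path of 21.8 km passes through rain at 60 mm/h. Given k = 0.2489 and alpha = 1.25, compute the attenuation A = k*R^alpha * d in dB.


gamma = 0.2489 * 60^1.25 = 41.563677 dB/km
A = 41.563677 * 21.8 = 906.09 dB

906.09 dB


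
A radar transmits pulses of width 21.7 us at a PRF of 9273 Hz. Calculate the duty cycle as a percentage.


DC = 21.7e-6 * 9273 * 100 = 20.12%

20.12%


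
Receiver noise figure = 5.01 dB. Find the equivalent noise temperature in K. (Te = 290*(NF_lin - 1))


NF_lin = 10^(5.01/10) = 3.169567
Te = 290 * (3.169567 - 1) = 629.2 K

629.2 K


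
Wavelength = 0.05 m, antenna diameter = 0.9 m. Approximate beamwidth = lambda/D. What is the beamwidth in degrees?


BW_rad = 0.05 / 0.9 = 0.055556
BW_deg = 3.18 degrees

3.18 degrees


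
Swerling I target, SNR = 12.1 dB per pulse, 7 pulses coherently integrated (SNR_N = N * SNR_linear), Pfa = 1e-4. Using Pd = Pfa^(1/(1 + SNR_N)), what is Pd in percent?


SNR_lin = 10^(12.1/10) = 16.2181
SNR_N = 7 * 16.2181 = 113.5267
1/(1 + SNR_N) = 1/114.5267 = 0.0087316
Pd = (1e-4)^0.0087316 = 0.92273
Pd = 92.3%

92.3%


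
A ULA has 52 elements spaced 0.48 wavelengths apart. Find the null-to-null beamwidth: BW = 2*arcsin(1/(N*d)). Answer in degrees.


1/(N*d) = 1/(52*0.48) = 0.040064
BW = 2*arcsin(0.040064) = 4.6 degrees

4.6 degrees


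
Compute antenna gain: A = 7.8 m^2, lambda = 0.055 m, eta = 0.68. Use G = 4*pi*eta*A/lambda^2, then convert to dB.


G_linear = 4*pi*0.68*7.8/0.055^2 = 22033.73
G_dB = 10*log10(22033.73) = 43.4 dB

43.4 dB


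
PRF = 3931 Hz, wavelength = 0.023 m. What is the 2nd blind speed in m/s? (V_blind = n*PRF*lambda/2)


V_blind = 2 * 3931 * 0.023 / 2 = 90.4 m/s

90.4 m/s


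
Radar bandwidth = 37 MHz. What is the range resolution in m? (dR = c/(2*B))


dR = 3e8 / (2 * 37000000.0) = 4.05 m

4.05 m


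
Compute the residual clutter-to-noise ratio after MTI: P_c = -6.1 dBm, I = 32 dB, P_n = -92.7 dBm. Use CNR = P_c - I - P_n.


CNR = -6.1 - 32 - (-92.7) = 54.6 dB

54.6 dB


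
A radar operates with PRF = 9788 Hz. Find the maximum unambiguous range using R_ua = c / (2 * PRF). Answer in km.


R_ua = 3e8 / (2 * 9788) = 15324.9 m = 15.3 km

15.3 km


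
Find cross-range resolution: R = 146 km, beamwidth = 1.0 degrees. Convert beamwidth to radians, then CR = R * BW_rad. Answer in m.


BW_rad = 0.017453293
CR = 146000 * 0.017453293 = 2548.2 m

2548.2 m


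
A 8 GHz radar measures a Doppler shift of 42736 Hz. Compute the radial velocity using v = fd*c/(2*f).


v = 42736 * 3e8 / (2 * 8000000000.0) = 801.3 m/s

801.3 m/s


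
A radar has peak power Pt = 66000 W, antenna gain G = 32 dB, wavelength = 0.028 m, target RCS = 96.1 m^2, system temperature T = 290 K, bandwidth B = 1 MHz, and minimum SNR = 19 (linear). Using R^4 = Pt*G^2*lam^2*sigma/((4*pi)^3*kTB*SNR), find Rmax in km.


G_lin = 10^(32/10) = 1584.893192
R^4 = 66000 * 1584.893192^2 * 0.028^2 * 96.1 / ((4*pi)^3 * 1.38e-23 * 290 * 1000000.0 * 19)
R^4 = 8.27796e19 m^4
R_max = (8.27796e19)^(1/4) = 95385.2 m = 95.4 km

95.4 km


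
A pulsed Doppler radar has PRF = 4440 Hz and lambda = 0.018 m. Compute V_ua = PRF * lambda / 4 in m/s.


V_ua = 4440 * 0.018 / 4 = 20.0 m/s

20.0 m/s


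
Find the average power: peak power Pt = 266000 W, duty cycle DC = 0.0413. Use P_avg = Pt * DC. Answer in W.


P_avg = 266000 * 0.0413 = 10985.8 W

10985.8 W


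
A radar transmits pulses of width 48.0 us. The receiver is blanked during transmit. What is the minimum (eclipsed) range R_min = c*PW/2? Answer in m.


R_min = 3e8 * 48.0e-6 / 2 = 7200.0 m

7200.0 m


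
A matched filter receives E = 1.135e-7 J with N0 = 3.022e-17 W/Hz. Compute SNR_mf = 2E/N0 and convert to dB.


SNR_lin = 2 * 1.135e-7 / 3.022e-17 = 7.512e9
SNR_dB = 10*log10(7.512e9) = 98.8 dB

98.8 dB


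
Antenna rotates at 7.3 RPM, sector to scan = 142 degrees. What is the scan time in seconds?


t = 142 / (7.3 * 360) * 60 = 3.24 s

3.24 s


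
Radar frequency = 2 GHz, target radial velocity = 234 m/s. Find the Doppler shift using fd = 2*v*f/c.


fd = 2 * 234 * 2000000000.0 / 3e8 = 3120.0 Hz

3120.0 Hz


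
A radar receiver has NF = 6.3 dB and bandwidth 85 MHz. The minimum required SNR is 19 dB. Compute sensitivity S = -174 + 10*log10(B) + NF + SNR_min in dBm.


10*log10(85000000.0) = 79.29
S = -174 + 79.29 + 6.3 + 19 = -69.4 dBm

-69.4 dBm


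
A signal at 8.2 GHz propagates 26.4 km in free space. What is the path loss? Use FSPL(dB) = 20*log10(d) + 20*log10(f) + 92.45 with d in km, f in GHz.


20*log10(26.4) = 28.43
20*log10(8.2) = 18.28
FSPL = 139.2 dB

139.2 dB


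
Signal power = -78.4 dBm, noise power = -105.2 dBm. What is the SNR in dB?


SNR = -78.4 - (-105.2) = 26.8 dB

26.8 dB


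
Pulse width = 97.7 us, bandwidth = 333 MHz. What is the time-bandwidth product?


TBP = 97.7 * 333 = 32534.1

32534.1


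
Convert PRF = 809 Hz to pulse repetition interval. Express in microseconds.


PRI = 1/809 = 0.0012360939 s = 1236.1 us

1236.1 us


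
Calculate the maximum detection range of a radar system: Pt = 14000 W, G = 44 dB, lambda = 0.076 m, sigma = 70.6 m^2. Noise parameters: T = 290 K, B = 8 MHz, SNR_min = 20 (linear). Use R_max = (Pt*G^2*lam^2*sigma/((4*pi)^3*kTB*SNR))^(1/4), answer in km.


G_lin = 10^(44/10) = 25118.864315
R^4 = 14000 * 25118.864315^2 * 0.076^2 * 70.6 / ((4*pi)^3 * 1.38e-23 * 290 * 8000000.0 * 20)
R^4 = 2.83487e21 m^4
R_max = (2.83487e21)^(1/4) = 230745.5 m = 230.7 km

230.7 km


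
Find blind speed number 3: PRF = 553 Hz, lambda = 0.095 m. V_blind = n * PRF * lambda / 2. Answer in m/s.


V_blind = 3 * 553 * 0.095 / 2 = 78.8 m/s

78.8 m/s


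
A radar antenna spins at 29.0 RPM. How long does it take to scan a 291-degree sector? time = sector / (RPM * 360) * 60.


t = 291 / (29.0 * 360) * 60 = 1.67 s

1.67 s


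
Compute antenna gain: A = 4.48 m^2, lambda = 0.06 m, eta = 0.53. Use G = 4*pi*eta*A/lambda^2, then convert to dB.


G_linear = 4*pi*0.53*4.48/0.06^2 = 8288.22
G_dB = 10*log10(8288.22) = 39.2 dB

39.2 dB


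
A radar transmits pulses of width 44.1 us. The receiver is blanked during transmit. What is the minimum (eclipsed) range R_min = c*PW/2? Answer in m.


R_min = 3e8 * 44.1e-6 / 2 = 6615.0 m

6615.0 m


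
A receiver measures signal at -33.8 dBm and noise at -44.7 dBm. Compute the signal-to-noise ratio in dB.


SNR = -33.8 - (-44.7) = 10.9 dB

10.9 dB


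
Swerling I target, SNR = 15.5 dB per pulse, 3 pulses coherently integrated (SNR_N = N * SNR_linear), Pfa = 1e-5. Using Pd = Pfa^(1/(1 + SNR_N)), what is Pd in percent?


SNR_lin = 10^(15.5/10) = 35.48134
SNR_N = 3 * 35.48134 = 106.44402
1/(1 + SNR_N) = 1/107.44402 = 0.0093072
Pd = (1e-5)^0.0093072 = 0.89839
Pd = 89.8%

89.8%


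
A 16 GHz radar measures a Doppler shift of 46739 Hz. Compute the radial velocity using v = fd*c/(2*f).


v = 46739 * 3e8 / (2 * 16000000000.0) = 438.2 m/s

438.2 m/s


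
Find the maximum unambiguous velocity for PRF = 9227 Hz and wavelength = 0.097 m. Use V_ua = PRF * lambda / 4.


V_ua = 9227 * 0.097 / 4 = 223.8 m/s

223.8 m/s


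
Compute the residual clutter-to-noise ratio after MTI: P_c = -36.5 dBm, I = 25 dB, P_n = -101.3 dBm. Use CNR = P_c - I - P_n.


CNR = -36.5 - 25 - (-101.3) = 39.8 dB

39.8 dB


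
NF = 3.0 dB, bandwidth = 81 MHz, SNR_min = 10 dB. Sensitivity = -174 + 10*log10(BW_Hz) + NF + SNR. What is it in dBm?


10*log10(81000000.0) = 79.08
S = -174 + 79.08 + 3.0 + 10 = -81.9 dBm

-81.9 dBm


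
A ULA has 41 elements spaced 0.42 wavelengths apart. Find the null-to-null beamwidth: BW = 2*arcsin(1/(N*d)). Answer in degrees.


1/(N*d) = 1/(41*0.42) = 0.058072
BW = 2*arcsin(0.058072) = 6.7 degrees

6.7 degrees


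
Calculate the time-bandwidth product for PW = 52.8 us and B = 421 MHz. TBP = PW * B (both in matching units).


TBP = 52.8 * 421 = 22228.8

22228.8


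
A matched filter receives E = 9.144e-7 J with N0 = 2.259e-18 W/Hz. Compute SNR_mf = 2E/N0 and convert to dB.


SNR_lin = 2 * 9.144e-7 / 2.259e-18 = 8.096e11
SNR_dB = 10*log10(8.096e11) = 119.1 dB

119.1 dB


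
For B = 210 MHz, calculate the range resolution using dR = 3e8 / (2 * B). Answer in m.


dR = 3e8 / (2 * 210000000.0) = 0.71 m

0.71 m


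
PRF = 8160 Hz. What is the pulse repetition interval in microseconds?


PRI = 1/8160 = 0.000122549 s = 122.5 us

122.5 us


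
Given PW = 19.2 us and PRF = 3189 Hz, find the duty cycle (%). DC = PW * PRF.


DC = 19.2e-6 * 3189 * 100 = 6.12%

6.12%


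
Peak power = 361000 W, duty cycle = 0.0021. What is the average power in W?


P_avg = 361000 * 0.0021 = 758.1 W

758.1 W


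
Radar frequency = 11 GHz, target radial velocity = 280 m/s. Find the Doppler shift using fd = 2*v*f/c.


fd = 2 * 280 * 11000000000.0 / 3e8 = 20533.3 Hz

20533.3 Hz


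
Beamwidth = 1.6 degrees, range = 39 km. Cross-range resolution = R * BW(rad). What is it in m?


BW_rad = 0.027925268
CR = 39000 * 0.027925268 = 1089.1 m

1089.1 m


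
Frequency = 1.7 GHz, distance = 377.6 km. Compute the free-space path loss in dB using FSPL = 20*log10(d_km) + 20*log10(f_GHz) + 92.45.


20*log10(377.6) = 51.54
20*log10(1.7) = 4.61
FSPL = 148.6 dB

148.6 dB


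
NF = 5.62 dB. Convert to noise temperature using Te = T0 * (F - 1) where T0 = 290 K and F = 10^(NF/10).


NF_lin = 10^(5.62/10) = 3.647539
Te = 290 * (3.647539 - 1) = 767.8 K

767.8 K


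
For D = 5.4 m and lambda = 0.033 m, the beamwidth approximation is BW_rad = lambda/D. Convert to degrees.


BW_rad = 0.033 / 5.4 = 0.006111
BW_deg = 0.35 degrees

0.35 degrees


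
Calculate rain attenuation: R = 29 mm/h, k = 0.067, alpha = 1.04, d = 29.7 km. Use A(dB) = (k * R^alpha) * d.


gamma = 0.067 * 29^1.04 = 2.22315 dB/km
A = 2.22315 * 29.7 = 66.03 dB

66.03 dB


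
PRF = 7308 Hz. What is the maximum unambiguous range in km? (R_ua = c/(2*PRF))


R_ua = 3e8 / (2 * 7308) = 20525.5 m = 20.5 km

20.5 km


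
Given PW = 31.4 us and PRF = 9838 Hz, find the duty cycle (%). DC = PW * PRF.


DC = 31.4e-6 * 9838 * 100 = 30.89%

30.89%


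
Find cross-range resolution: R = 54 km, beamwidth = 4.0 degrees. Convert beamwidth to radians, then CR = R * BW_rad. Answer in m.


BW_rad = 0.06981317
CR = 54000 * 0.06981317 = 3769.9 m

3769.9 m


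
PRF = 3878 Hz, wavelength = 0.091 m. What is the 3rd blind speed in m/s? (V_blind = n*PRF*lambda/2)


V_blind = 3 * 3878 * 0.091 / 2 = 529.3 m/s

529.3 m/s


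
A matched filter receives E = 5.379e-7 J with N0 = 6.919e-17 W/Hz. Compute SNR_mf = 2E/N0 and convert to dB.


SNR_lin = 2 * 5.379e-7 / 6.919e-17 = 1.555e10
SNR_dB = 10*log10(1.555e10) = 101.9 dB

101.9 dB


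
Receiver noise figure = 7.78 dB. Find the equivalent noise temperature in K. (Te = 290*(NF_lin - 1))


NF_lin = 10^(7.78/10) = 5.997911
Te = 290 * (5.997911 - 1) = 1449.4 K

1449.4 K


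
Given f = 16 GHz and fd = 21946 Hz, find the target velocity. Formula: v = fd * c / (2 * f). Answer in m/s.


v = 21946 * 3e8 / (2 * 16000000000.0) = 205.7 m/s

205.7 m/s


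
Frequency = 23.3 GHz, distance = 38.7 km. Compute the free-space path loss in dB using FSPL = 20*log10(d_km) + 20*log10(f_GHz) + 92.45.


20*log10(38.7) = 31.75
20*log10(23.3) = 27.35
FSPL = 151.6 dB

151.6 dB


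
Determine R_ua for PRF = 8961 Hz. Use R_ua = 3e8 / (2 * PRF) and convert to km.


R_ua = 3e8 / (2 * 8961) = 16739.2 m = 16.7 km

16.7 km


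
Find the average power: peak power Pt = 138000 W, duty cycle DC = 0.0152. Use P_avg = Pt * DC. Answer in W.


P_avg = 138000 * 0.0152 = 2097.6 W

2097.6 W


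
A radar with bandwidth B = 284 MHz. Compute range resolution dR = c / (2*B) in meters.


dR = 3e8 / (2 * 284000000.0) = 0.53 m

0.53 m


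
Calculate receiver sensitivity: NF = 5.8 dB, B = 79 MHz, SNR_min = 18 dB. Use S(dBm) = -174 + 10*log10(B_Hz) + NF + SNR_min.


10*log10(79000000.0) = 78.98
S = -174 + 78.98 + 5.8 + 18 = -71.2 dBm

-71.2 dBm


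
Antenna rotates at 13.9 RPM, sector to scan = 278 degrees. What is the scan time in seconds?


t = 278 / (13.9 * 360) * 60 = 3.33 s

3.33 s


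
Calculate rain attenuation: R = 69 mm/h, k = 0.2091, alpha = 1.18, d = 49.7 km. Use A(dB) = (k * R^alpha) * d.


gamma = 0.2091 * 69^1.18 = 30.916901 dB/km
A = 30.916901 * 49.7 = 1536.57 dB

1536.57 dB


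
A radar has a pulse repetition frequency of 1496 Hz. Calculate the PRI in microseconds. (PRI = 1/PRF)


PRI = 1/1496 = 0.0006684492 s = 668.4 us

668.4 us


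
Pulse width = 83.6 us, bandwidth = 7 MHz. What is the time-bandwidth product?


TBP = 83.6 * 7 = 585.2

585.2


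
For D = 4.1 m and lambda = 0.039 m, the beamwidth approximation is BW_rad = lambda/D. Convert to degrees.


BW_rad = 0.039 / 4.1 = 0.009512
BW_deg = 0.55 degrees

0.55 degrees


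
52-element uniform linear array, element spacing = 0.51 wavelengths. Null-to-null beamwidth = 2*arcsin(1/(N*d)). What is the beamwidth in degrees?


1/(N*d) = 1/(52*0.51) = 0.037707
BW = 2*arcsin(0.037707) = 4.3 degrees

4.3 degrees


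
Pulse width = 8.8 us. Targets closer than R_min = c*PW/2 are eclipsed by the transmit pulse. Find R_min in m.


R_min = 3e8 * 8.8e-6 / 2 = 1320.0 m

1320.0 m


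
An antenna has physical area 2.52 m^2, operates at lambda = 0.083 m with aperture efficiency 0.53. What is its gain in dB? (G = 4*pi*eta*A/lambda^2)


G_linear = 4*pi*0.53*2.52/0.083^2 = 2436.3
G_dB = 10*log10(2436.3) = 33.9 dB

33.9 dB


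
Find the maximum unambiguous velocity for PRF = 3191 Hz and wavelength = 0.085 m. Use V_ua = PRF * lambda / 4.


V_ua = 3191 * 0.085 / 4 = 67.8 m/s

67.8 m/s


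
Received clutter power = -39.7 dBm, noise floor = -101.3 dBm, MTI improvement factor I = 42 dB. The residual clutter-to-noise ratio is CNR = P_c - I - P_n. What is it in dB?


CNR = -39.7 - 42 - (-101.3) = 19.6 dB

19.6 dB


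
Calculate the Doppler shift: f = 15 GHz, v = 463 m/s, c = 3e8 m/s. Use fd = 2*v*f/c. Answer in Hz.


fd = 2 * 463 * 15000000000.0 / 3e8 = 46300.0 Hz

46300.0 Hz


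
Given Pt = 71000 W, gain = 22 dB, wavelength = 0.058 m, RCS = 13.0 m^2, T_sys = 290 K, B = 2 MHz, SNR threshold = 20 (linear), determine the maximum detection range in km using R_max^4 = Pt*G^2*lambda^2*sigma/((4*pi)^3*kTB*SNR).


G_lin = 10^(22/10) = 158.489319
R^4 = 71000 * 158.489319^2 * 0.058^2 * 13.0 / ((4*pi)^3 * 1.38e-23 * 290 * 2000000.0 * 20)
R^4 = 2.45522e17 m^4
R_max = (2.45522e17)^(1/4) = 22259.9 m = 22.3 km

22.3 km


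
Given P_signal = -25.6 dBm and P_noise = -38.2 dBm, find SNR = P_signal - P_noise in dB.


SNR = -25.6 - (-38.2) = 12.6 dB

12.6 dB


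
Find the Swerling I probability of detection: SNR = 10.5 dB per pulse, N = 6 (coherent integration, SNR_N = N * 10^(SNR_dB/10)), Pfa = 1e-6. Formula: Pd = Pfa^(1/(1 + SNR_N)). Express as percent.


SNR_lin = 10^(10.5/10) = 11.22018
SNR_N = 6 * 11.22018 = 67.32108
1/(1 + SNR_N) = 1/68.32108 = 0.0146368
Pd = (1e-6)^0.0146368 = 0.81692
Pd = 81.7%

81.7%


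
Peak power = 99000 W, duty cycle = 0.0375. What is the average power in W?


P_avg = 99000 * 0.0375 = 3712.5 W

3712.5 W


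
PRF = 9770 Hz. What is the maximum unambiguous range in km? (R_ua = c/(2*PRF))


R_ua = 3e8 / (2 * 9770) = 15353.1 m = 15.4 km

15.4 km


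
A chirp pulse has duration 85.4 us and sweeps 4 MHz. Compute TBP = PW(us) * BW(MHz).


TBP = 85.4 * 4 = 341.6

341.6


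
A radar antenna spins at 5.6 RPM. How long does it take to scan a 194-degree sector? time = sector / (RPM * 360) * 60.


t = 194 / (5.6 * 360) * 60 = 5.77 s

5.77 s


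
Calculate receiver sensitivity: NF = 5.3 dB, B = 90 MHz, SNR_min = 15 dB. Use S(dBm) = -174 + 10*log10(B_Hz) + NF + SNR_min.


10*log10(90000000.0) = 79.54
S = -174 + 79.54 + 5.3 + 15 = -74.2 dBm

-74.2 dBm


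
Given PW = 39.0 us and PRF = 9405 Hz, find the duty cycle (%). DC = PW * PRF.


DC = 39.0e-6 * 9405 * 100 = 36.68%

36.68%


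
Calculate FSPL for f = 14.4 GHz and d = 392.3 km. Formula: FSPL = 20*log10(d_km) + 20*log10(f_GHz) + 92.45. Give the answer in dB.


20*log10(392.3) = 51.87
20*log10(14.4) = 23.17
FSPL = 167.5 dB

167.5 dB


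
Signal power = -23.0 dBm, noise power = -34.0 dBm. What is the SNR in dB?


SNR = -23.0 - (-34.0) = 11.0 dB

11.0 dB


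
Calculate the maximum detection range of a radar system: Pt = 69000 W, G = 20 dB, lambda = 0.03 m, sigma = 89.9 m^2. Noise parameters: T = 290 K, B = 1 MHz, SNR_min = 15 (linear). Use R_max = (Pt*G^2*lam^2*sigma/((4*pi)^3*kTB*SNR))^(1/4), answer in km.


G_lin = 10^(20/10) = 100.0
R^4 = 69000 * 100.0^2 * 0.03^2 * 89.9 / ((4*pi)^3 * 1.38e-23 * 290 * 1000000.0 * 15)
R^4 = 4.68655e17 m^4
R_max = (4.68655e17)^(1/4) = 26164.6 m = 26.2 km

26.2 km


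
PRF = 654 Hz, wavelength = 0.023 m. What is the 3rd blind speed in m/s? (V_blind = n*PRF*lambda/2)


V_blind = 3 * 654 * 0.023 / 2 = 22.6 m/s

22.6 m/s


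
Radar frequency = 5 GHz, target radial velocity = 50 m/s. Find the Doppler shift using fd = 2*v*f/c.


fd = 2 * 50 * 5000000000.0 / 3e8 = 1666.7 Hz

1666.7 Hz


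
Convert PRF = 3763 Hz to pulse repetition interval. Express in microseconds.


PRI = 1/3763 = 0.0002657454 s = 265.7 us

265.7 us
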